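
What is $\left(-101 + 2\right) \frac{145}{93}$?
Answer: $- \frac{4785}{31} \approx -154.35$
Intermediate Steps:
$\left(-101 + 2\right) \frac{145}{93} = - 99 \cdot 145 \cdot \frac{1}{93} = \left(-99\right) \frac{145}{93} = - \frac{4785}{31}$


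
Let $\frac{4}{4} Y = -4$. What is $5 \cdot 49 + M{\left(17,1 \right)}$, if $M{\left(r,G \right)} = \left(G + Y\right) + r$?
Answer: $259$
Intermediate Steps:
$Y = -4$
$M{\left(r,G \right)} = -4 + G + r$ ($M{\left(r,G \right)} = \left(G - 4\right) + r = \left(-4 + G\right) + r = -4 + G + r$)
$5 \cdot 49 + M{\left(17,1 \right)} = 5 \cdot 49 + \left(-4 + 1 + 17\right) = 245 + 14 = 259$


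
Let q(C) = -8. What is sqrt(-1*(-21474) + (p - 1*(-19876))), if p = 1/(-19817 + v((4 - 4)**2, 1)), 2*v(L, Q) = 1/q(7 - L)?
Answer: sqrt(4157134125980982)/317073 ≈ 203.35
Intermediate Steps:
v(L, Q) = -1/16 (v(L, Q) = (1/2)/(-8) = (1/2)*(-1/8) = -1/16)
p = -16/317073 (p = 1/(-19817 - 1/16) = 1/(-317073/16) = -16/317073 ≈ -5.0462e-5)
sqrt(-1*(-21474) + (p - 1*(-19876))) = sqrt(-1*(-21474) + (-16/317073 - 1*(-19876))) = sqrt(21474 + (-16/317073 + 19876)) = sqrt(21474 + 6302142932/317073) = sqrt(13110968534/317073) = sqrt(4157134125980982)/317073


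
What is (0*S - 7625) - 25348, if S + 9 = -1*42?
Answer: -32973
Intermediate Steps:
S = -51 (S = -9 - 1*42 = -9 - 42 = -51)
(0*S - 7625) - 25348 = (0*(-51) - 7625) - 25348 = (0 - 7625) - 25348 = -7625 - 25348 = -32973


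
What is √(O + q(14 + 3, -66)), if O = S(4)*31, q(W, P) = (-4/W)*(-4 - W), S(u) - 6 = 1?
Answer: 7*√1309/17 ≈ 14.898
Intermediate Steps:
S(u) = 7 (S(u) = 6 + 1 = 7)
q(W, P) = -4*(-4 - W)/W
O = 217 (O = 7*31 = 217)
√(O + q(14 + 3, -66)) = √(217 + (4 + 16/(14 + 3))) = √(217 + (4 + 16/17)) = √(217 + 84/17) = √(3773/17) = 7*√1309/17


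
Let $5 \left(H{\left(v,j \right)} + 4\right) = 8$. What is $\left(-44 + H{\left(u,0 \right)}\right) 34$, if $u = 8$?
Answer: $- \frac{7888}{5} \approx -1577.6$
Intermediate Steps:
$H{\left(v,j \right)} = - \frac{12}{5}$ ($H{\left(v,j \right)} = -4 + \frac{1}{5} \cdot 8 = -4 + \frac{8}{5} = - \frac{12}{5}$)
$\left(-44 + H{\left(u,0 \right)}\right) 34 = \left(-44 - \frac{12}{5}\right) 34 = \left(- \frac{232}{5}\right) 34 = - \frac{7888}{5}$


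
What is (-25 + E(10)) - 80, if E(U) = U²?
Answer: -5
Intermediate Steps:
(-25 + E(10)) - 80 = (-25 + 10²) - 80 = (-25 + 100) - 80 = 75 - 80 = -5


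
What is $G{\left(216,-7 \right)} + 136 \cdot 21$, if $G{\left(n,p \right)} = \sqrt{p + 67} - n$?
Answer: $2640 + 2 \sqrt{15} \approx 2647.7$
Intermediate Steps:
$G{\left(n,p \right)} = \sqrt{67 + p} - n$
$G{\left(216,-7 \right)} + 136 \cdot 21 = \left(\sqrt{67 - 7} - 216\right) + 136 \cdot 21 = \left(\sqrt{60} - 216\right) + 2856 = \left(2 \sqrt{15} - 216\right) + 2856 = \left(-216 + 2 \sqrt{15}\right) + 2856 = 2640 + 2 \sqrt{15}$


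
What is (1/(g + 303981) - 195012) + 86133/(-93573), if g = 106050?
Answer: -831358081095634/4263092307 ≈ -1.9501e+5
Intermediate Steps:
(1/(g + 303981) - 195012) + 86133/(-93573) = (1/(106050 + 303981) - 195012) + 86133/(-93573) = (1/410031 - 195012) + 86133*(-1/93573) = (1/410031 - 195012) - 28711/31191 = -79960965371/410031 - 28711/31191 = -831358081095634/4263092307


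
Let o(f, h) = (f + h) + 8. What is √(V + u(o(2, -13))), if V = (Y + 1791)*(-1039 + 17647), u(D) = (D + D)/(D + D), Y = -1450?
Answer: √5663329 ≈ 2379.8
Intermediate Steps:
o(f, h) = 8 + f + h
u(D) = 1 (u(D) = (2*D)/((2*D)) = (2*D)*(1/(2*D)) = 1)
V = 5663328 (V = (-1450 + 1791)*(-1039 + 17647) = 341*16608 = 5663328)
√(V + u(o(2, -13))) = √(5663328 + 1) = √5663329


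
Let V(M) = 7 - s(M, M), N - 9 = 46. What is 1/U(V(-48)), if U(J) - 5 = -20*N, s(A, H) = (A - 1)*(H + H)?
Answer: -1/1095 ≈ -0.00091324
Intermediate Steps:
N = 55 (N = 9 + 46 = 55)
s(A, H) = 2*H*(-1 + A) (s(A, H) = (-1 + A)*(2*H) = 2*H*(-1 + A))
V(M) = 7 - 2*M*(-1 + M)
U(J) = -1095 (U(J) = 5 - 20*55 = 5 - 1100 = -1095)
1/U(V(-48)) = 1/(-1095) = -1/1095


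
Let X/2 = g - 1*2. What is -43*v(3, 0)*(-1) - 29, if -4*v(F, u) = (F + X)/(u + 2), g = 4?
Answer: -533/8 ≈ -66.625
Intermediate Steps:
X = 4 (X = 2*(4 - 1*2) = 2*(4 - 2) = 2*2 = 4)
v(F, u) = -(4 + F)/(4*(2 + u)) (v(F, u) = -(F + 4)/(4*(u + 2)) = -(4 + F)/(4*(2 + u)))
-43*v(3, 0)*(-1) - 29 = -43*(-4 - 1*3)/(4*(2 + 0))*(-1) - 29 = -43*(1/4)*(-4 - 3)/2*(-1) - 29 = -43*(1/4)*(1/2)*(-7)*(-1) - 29 = -(-301)*(-1)/8 - 29 = -43*7/8 - 29 = -301/8 - 29 = -533/8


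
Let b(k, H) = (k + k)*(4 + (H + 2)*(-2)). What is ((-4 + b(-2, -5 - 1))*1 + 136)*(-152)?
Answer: -12768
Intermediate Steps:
b(k, H) = -4*H*k (b(k, H) = (2*k)*(4 + (2 + H)*(-2)) = (2*k)*(4 + (-4 - 2*H)) = (2*k)*(-2*H) = -4*H*k)
((-4 + b(-2, -5 - 1))*1 + 136)*(-152) = ((-4 - 4*(-5 - 1)*(-2))*1 + 136)*(-152) = ((-4 - 4*(-6)*(-2))*1 + 136)*(-152) = ((-4 - 48)*1 + 136)*(-152) = (-52*1 + 136)*(-152) = (-52 + 136)*(-152) = 84*(-152) = -12768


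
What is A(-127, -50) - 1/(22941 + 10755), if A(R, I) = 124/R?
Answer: -4178431/4279392 ≈ -0.97641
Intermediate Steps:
A(-127, -50) - 1/(22941 + 10755) = 124/(-127) - 1/(22941 + 10755) = 124*(-1/127) - 1/33696 = -124/127 - 1*1/33696 = -124/127 - 1/33696 = -4178431/4279392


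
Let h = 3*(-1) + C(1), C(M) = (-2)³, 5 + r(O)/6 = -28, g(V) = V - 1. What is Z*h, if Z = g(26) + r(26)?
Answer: 1903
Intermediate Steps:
g(V) = -1 + V
r(O) = -198 (r(O) = -30 + 6*(-28) = -30 - 168 = -198)
C(M) = -8
Z = -173 (Z = (-1 + 26) - 198 = 25 - 198 = -173)
h = -11 (h = 3*(-1) - 8 = -3 - 8 = -11)
Z*h = -173*(-11) = 1903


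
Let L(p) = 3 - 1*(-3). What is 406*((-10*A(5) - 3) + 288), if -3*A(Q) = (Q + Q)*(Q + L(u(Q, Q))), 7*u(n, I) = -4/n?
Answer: 793730/3 ≈ 2.6458e+5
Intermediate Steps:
u(n, I) = -4/(7*n) (u(n, I) = (-4/n)/7 = -4/(7*n))
L(p) = 6 (L(p) = 3 + 3 = 6)
A(Q) = -2*Q*(6 + Q)/3 (A(Q) = -(Q + Q)*(Q + 6)/3 = -2*Q*(6 + Q)/3)
406*((-10*A(5) - 3) + 288) = 406*((-(-20)*5*(6 + 5)/3 - 3) + 288) = 406*((-(-20)*5*11/3 - 3) + 288) = 406*((-10*(-110/3) - 3) + 288) = 406*((1100/3 - 3) + 288) = 406*(1091/3 + 288) = 406*(1955/3) = 793730/3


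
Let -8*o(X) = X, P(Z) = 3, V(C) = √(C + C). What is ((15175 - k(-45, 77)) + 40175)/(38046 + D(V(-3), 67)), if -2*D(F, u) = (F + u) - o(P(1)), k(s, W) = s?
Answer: 539057165040/369903591193 + 7090560*I*√6/369903591193 ≈ 1.4573 + 4.6953e-5*I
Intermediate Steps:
V(C) = √2*√C (V(C) = √(2*C) = √2*√C)
o(X) = -X/8
D(F, u) = -3/16 - F/2 - u/2 (D(F, u) = -((F + u) - (-1)*3/8)/2 = -((F + u) - 1*(-3/8))/2 = -((F + u) + 3/8)/2 = -(3/8 + F + u)/2 = -3/16 - F/2 - u/2)
((15175 - k(-45, 77)) + 40175)/(38046 + D(V(-3), 67)) = ((15175 - 1*(-45)) + 40175)/(38046 + (-3/16 - √2*√(-3)/2 - ½*67)) = ((15175 + 45) + 40175)/(38046 + (-3/16 - √2*I*√3/2 - 67/2)) = (15220 + 40175)/(38046 + (-3/16 - I*√6/2 - 67/2)) = 55395/(38046 + (-3/16 - I*√6/2 - 67/2)) = 55395/(38046 + (-539/16 - I*√6/2)) = 55395/(608197/16 - I*√6/2)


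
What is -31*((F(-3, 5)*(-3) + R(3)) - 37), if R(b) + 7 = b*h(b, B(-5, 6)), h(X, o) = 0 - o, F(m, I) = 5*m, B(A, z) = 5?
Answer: 434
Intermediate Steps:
h(X, o) = -o
R(b) = -7 - 5*b (R(b) = -7 + b*(-1*5) = -7 + b*(-5) = -7 - 5*b)
-31*((F(-3, 5)*(-3) + R(3)) - 37) = -31*(((5*(-3))*(-3) + (-7 - 5*3)) - 37) = -31*((-15*(-3) + (-7 - 15)) - 37) = -31*((45 - 22) - 37) = -31*(23 - 37) = -31*(-14) = 434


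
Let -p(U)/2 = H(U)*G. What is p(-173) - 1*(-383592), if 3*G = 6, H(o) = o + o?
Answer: 384976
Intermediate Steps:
H(o) = 2*o
G = 2 (G = (⅓)*6 = 2)
p(U) = -8*U (p(U) = -2*2*U*2 = -8*U)
p(-173) - 1*(-383592) = -8*(-173) - 1*(-383592) = 1384 + 383592 = 384976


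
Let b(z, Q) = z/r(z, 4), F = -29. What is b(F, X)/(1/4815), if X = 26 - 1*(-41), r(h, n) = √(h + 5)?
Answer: 46545*I*√6/4 ≈ 28503.0*I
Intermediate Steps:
r(h, n) = √(5 + h)
X = 67 (X = 26 + 41 = 67)
b(z, Q) = z/√(5 + z) (b(z, Q) = z/(√(5 + z)) = z/√(5 + z))
b(F, X)/(1/4815) = (-29/√(5 - 29))/(1/4815) = (-(-29)*I*√6/12)/(1/4815) = -(-29)*I*√6/12*4815 = (29*I*√6/12)*4815 = 46545*I*√6/4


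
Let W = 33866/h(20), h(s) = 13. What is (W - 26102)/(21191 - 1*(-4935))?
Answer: -152730/169819 ≈ -0.89937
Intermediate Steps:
W = 33866/13 ≈ 2605.1
(W - 26102)/(21191 - 1*(-4935)) = (33866/13 - 26102)/(21191 - 1*(-4935)) = -305460/(13*(21191 + 4935)) = -305460/13/26126 = -305460/13*1/26126 = -152730/169819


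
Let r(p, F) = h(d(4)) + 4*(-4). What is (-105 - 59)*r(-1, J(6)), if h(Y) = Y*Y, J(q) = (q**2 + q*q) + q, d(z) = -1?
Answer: 2460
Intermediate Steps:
J(q) = q + 2*q**2 (J(q) = (q**2 + q**2) + q = 2*q**2 + q = q + 2*q**2)
h(Y) = Y**2
r(p, F) = -15 (r(p, F) = (-1)**2 + 4*(-4) = 1 - 16 = -15)
(-105 - 59)*r(-1, J(6)) = (-105 - 59)*(-15) = -164*(-15) = 2460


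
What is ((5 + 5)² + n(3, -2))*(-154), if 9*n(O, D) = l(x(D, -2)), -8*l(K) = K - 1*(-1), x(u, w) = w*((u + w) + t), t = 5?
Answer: -554477/36 ≈ -15402.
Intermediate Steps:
x(u, w) = w*(5 + u + w) (x(u, w) = w*((u + w) + 5) = w*(5 + u + w))
l(K) = -⅛ - K/8 (l(K) = -(K - 1*(-1))/8 = -(K + 1)/8 = -(1 + K)/8 = -⅛ - K/8)
n(O, D) = 5/72 + D/36 (n(O, D) = (-⅛ - (-1)*(5 + D - 2)/4)/9 = (-⅛ - (-1)*(3 + D)/4)/9 = (-⅛ - (-6 - 2*D)/8)/9 = (-⅛ + (¾ + D/4))/9 = (5/8 + D/4)/9 = 5/72 + D/36)
((5 + 5)² + n(3, -2))*(-154) = ((5 + 5)² + (5/72 + (1/36)*(-2)))*(-154) = (10² + (5/72 - 1/18))*(-154) = (100 + 1/72)*(-154) = (7201/72)*(-154) = -554477/36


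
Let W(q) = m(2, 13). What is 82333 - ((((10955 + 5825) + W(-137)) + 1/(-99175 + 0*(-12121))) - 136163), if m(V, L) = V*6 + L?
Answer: 20002704926/99175 ≈ 2.0169e+5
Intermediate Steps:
m(V, L) = L + 6*V (m(V, L) = 6*V + L = L + 6*V)
W(q) = 25 (W(q) = 13 + 6*2 = 13 + 12 = 25)
82333 - ((((10955 + 5825) + W(-137)) + 1/(-99175 + 0*(-12121))) - 136163) = 82333 - ((((10955 + 5825) + 25) + 1/(-99175 + 0*(-12121))) - 136163) = 82333 - (((16780 + 25) + 1/(-99175 + 0)) - 136163) = 82333 - ((16805 + 1/(-99175)) - 136163) = 82333 - ((16805 - 1/99175) - 136163) = 82333 - (1666635874/99175 - 136163) = 82333 - 1*(-11837329651/99175) = 82333 + 11837329651/99175 = 20002704926/99175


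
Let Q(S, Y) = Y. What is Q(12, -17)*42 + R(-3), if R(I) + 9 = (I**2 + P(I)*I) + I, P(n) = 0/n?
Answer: -717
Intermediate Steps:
P(n) = 0
R(I) = -9 + I + I**2 (R(I) = -9 + ((I**2 + 0*I) + I) = -9 + ((I**2 + 0) + I) = -9 + (I**2 + I) = -9 + (I + I**2) = -9 + I + I**2)
Q(12, -17)*42 + R(-3) = -17*42 + (-9 - 3 + (-3)**2) = -714 + (-9 - 3 + 9) = -714 - 3 = -717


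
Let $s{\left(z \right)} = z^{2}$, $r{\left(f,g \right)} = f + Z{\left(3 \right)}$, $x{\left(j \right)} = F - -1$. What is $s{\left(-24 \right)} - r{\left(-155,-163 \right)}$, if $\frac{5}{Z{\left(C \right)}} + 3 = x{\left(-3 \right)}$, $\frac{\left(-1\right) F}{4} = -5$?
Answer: $\frac{13153}{18} \approx 730.72$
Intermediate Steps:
$F = 20$ ($F = \left(-4\right) \left(-5\right) = 20$)
$x{\left(j \right)} = 21$ ($x{\left(j \right)} = 20 - -1 = 20 + 1 = 21$)
$Z{\left(C \right)} = \frac{5}{18}$ ($Z{\left(C \right)} = \frac{5}{-3 + 21} = \frac{5}{18}$)
$r{\left(f,g \right)} = \frac{5}{18} + f$ ($r{\left(f,g \right)} = f + \frac{5}{18} = \frac{5}{18} + f$)
$s{\left(-24 \right)} - r{\left(-155,-163 \right)} = \left(-24\right)^{2} - \left(\frac{5}{18} - 155\right) = 576 - - \frac{2785}{18} = 576 + \frac{2785}{18} = \frac{13153}{18}$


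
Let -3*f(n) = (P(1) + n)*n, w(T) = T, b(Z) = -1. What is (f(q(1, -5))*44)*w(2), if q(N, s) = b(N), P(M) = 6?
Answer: 440/3 ≈ 146.67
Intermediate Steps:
q(N, s) = -1
f(n) = -n*(6 + n)/3 (f(n) = -(6 + n)*n/3 = -n*(6 + n)/3)
(f(q(1, -5))*44)*w(2) = (-1/3*(-1)*(6 - 1)*44)*2 = (-1/3*(-1)*5*44)*2 = ((5/3)*44)*2 = (220/3)*2 = 440/3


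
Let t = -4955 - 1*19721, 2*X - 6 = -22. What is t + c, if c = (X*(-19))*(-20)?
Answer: -27716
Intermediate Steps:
X = -8 (X = 3 + (½)*(-22) = 3 - 11 = -8)
t = -24676 (t = -4955 - 19721 = -24676)
c = -3040 (c = -8*(-19)*(-20) = 152*(-20) = -3040)
t + c = -24676 - 3040 = -27716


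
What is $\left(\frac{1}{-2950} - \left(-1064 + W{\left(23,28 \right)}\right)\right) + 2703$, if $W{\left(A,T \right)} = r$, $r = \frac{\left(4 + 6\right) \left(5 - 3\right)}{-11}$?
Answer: $\frac{122298139}{32450} \approx 3768.8$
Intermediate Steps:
$r = - \frac{20}{11}$ ($r = 10 \cdot 2 \left(- \frac{1}{11}\right) = 20 \left(- \frac{1}{11}\right) = - \frac{20}{11} \approx -1.8182$)
$W{\left(A,T \right)} = - \frac{20}{11}$
$\left(\frac{1}{-2950} - \left(-1064 + W{\left(23,28 \right)}\right)\right) + 2703 = \left(\frac{1}{-2950} + \left(1064 - - \frac{20}{11}\right)\right) + 2703 = \left(- \frac{1}{2950} + \left(1064 + \frac{20}{11}\right)\right) + 2703 = \left(- \frac{1}{2950} + \frac{11724}{11}\right) + 2703 = \frac{34585789}{32450} + 2703 = \frac{122298139}{32450}$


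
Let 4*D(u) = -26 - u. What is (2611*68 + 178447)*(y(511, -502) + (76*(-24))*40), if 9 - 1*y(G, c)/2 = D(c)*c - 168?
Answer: 16685485650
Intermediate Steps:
D(u) = -13/2 - u/4 (D(u) = (-26 - u)/4 = -13/2 - u/4)
y(G, c) = 354 - 2*c*(-13/2 - c/4) (y(G, c) = 18 - 2*((-13/2 - c/4)*c - 168) = 18 - 2*(c*(-13/2 - c/4) - 168) = 18 - 2*(-168 + c*(-13/2 - c/4)) = 18 + (336 - 2*c*(-13/2 - c/4)) = 354 - 2*c*(-13/2 - c/4))
(2611*68 + 178447)*(y(511, -502) + (76*(-24))*40) = (2611*68 + 178447)*((354 + (½)*(-502)*(26 - 502)) + (76*(-24))*40) = (177548 + 178447)*((354 + (½)*(-502)*(-476)) - 1824*40) = 355995*((354 + 119476) - 72960) = 355995*(119830 - 72960) = 355995*46870 = 16685485650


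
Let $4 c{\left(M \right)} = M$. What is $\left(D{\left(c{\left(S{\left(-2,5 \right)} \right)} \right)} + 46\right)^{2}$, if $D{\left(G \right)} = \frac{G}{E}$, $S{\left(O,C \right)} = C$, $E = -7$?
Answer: $\frac{1646089}{784} \approx 2099.6$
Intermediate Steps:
$c{\left(M \right)} = \frac{M}{4}$
$D{\left(G \right)} = - \frac{G}{7}$ ($D{\left(G \right)} = \frac{G}{-7} = G \left(- \frac{1}{7}\right) = - \frac{G}{7}$)
$\left(D{\left(c{\left(S{\left(-2,5 \right)} \right)} \right)} + 46\right)^{2} = \left(- \frac{\frac{1}{4} \cdot 5}{7} + 46\right)^{2} = \left(\left(- \frac{1}{7}\right) \frac{5}{4} + 46\right)^{2} = \left(- \frac{5}{28} + 46\right)^{2} = \left(\frac{1283}{28}\right)^{2} = \frac{1646089}{784}$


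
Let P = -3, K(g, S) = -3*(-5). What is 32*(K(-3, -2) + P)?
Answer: 384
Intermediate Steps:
K(g, S) = 15
32*(K(-3, -2) + P) = 32*(15 - 3) = 32*12 = 384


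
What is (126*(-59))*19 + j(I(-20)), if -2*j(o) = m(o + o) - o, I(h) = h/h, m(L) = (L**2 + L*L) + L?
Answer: -282501/2 ≈ -1.4125e+5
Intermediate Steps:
m(L) = L + 2*L**2 (m(L) = (L**2 + L**2) + L = 2*L**2 + L = L + 2*L**2)
I(h) = 1
j(o) = o/2 - o*(1 + 4*o) (j(o) = -((o + o)*(1 + 2*(o + o)) - o)/2 = -((2*o)*(1 + 2*(2*o)) - o)/2 = -((2*o)*(1 + 4*o) - o)/2 = -(2*o*(1 + 4*o) - o)/2 = -(-o + 2*o*(1 + 4*o))/2 = o/2 - o*(1 + 4*o))
(126*(-59))*19 + j(I(-20)) = (126*(-59))*19 + (1/2)*1*(-1 - 8*1) = -7434*19 + (1/2)*1*(-1 - 8) = -141246 + (1/2)*1*(-9) = -141246 - 9/2 = -282501/2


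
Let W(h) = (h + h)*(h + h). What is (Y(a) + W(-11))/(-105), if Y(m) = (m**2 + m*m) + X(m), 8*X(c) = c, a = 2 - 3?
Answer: -3887/840 ≈ -4.6274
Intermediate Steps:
a = -1
X(c) = c/8
Y(m) = 2*m**2 + m/8 (Y(m) = (m**2 + m*m) + m/8 = (m**2 + m**2) + m/8 = 2*m**2 + m/8)
W(h) = 4*h**2 (W(h) = (2*h)*(2*h) = 4*h**2)
(Y(a) + W(-11))/(-105) = ((1/8)*(-1)*(1 + 16*(-1)) + 4*(-11)**2)/(-105) = ((1/8)*(-1)*(1 - 16) + 4*121)*(-1/105) = ((1/8)*(-1)*(-15) + 484)*(-1/105) = (15/8 + 484)*(-1/105) = (3887/8)*(-1/105) = -3887/840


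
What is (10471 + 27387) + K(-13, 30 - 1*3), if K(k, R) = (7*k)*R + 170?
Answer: 35571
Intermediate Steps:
K(k, R) = 170 + 7*R*k (K(k, R) = 7*R*k + 170 = 170 + 7*R*k)
(10471 + 27387) + K(-13, 30 - 1*3) = (10471 + 27387) + (170 + 7*(30 - 1*3)*(-13)) = 37858 + (170 + 7*(30 - 3)*(-13)) = 37858 + (170 + 7*27*(-13)) = 37858 + (170 - 2457) = 37858 - 2287 = 35571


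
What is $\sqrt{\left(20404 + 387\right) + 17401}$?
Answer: $4 \sqrt{2387} \approx 195.43$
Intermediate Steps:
$\sqrt{\left(20404 + 387\right) + 17401} = \sqrt{20791 + 17401} = \sqrt{38192} = 4 \sqrt{2387}$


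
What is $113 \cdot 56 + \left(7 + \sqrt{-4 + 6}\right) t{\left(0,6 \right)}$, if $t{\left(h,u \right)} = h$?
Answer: $6328$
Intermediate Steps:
$113 \cdot 56 + \left(7 + \sqrt{-4 + 6}\right) t{\left(0,6 \right)} = 113 \cdot 56 + \left(7 + \sqrt{-4 + 6}\right) 0 = 6328 + \left(7 + \sqrt{2}\right) 0 = 6328 + 0 = 6328$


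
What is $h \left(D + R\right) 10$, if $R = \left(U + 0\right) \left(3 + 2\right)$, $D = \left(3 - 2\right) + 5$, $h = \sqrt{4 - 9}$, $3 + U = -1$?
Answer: $- 140 i \sqrt{5} \approx - 313.05 i$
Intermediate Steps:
$U = -4$ ($U = -3 - 1 = -4$)
$h = i \sqrt{5}$ ($h = \sqrt{-5} = i \sqrt{5} \approx 2.2361 i$)
$D = 6$ ($D = \left(3 - 2\right) + 5 = 1 + 5 = 6$)
$R = -20$ ($R = \left(-4 + 0\right) \left(3 + 2\right) = \left(-4\right) 5 = -20$)
$h \left(D + R\right) 10 = i \sqrt{5} \left(6 - 20\right) 10 = i \sqrt{5} \left(-14\right) 10 = - 14 i \sqrt{5} \cdot 10 = - 140 i \sqrt{5}$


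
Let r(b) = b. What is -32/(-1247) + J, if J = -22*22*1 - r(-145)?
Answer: -422701/1247 ≈ -338.97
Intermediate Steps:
J = -339 (J = -22*22*1 - 1*(-145) = -484*1 + 145 = -484 + 145 = -339)
-32/(-1247) + J = -32/(-1247) - 339 = -32*(-1/1247) - 339 = 32/1247 - 339 = -422701/1247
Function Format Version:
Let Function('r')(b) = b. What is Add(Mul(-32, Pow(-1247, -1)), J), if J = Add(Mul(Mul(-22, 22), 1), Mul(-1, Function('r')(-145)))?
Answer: Rational(-422701, 1247) ≈ -338.97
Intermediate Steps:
J = -339 (J = Add(Mul(Mul(-22, 22), 1), Mul(-1, -145)) = Add(Mul(-484, 1), 145) = Add(-484, 145) = -339)
Add(Mul(-32, Pow(-1247, -1)), J) = Add(Mul(-32, Pow(-1247, -1)), -339) = Add(Mul(-32, Rational(-1, 1247)), -339) = Add(Rational(32, 1247), -339) = Rational(-422701, 1247)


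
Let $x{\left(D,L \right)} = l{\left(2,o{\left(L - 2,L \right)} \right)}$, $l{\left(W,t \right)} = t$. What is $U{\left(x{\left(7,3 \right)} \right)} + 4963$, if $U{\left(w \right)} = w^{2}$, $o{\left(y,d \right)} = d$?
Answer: $4972$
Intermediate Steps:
$x{\left(D,L \right)} = L$
$U{\left(x{\left(7,3 \right)} \right)} + 4963 = 3^{2} + 4963 = 9 + 4963 = 4972$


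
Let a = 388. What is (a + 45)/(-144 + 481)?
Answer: 433/337 ≈ 1.2849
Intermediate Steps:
(a + 45)/(-144 + 481) = (388 + 45)/(-144 + 481) = 433/337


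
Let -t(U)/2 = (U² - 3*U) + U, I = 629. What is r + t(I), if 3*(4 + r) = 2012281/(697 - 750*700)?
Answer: -1240665444211/1572909 ≈ -7.8877e+5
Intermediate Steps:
t(U) = -2*U² + 4*U (t(U) = -2*((U² - 3*U) + U) = -2*(U² - 2*U) = -2*U² + 4*U)
r = -8303917/1572909 (r = -4 + (2012281/(697 - 750*700))/3 = -4 + (2012281/(697 - 525000))/3 = -4 + (2012281/(-524303))/3 = -4 + (2012281*(-1/524303))/3 = -4 + (⅓)*(-2012281/524303) = -4 - 2012281/1572909 = -8303917/1572909 ≈ -5.2793)
r + t(I) = -8303917/1572909 + 2*629*(2 - 1*629) = -8303917/1572909 + 2*629*(2 - 629) = -8303917/1572909 + 2*629*(-627) = -8303917/1572909 - 788766 = -1240665444211/1572909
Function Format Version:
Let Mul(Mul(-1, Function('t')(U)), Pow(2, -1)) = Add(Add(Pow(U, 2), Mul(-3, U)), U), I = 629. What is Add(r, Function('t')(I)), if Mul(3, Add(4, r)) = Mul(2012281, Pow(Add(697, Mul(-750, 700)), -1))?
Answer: Rational(-1240665444211, 1572909) ≈ -7.8877e+5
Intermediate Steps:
Function('t')(U) = Add(Mul(-2, Pow(U, 2)), Mul(4, U)) (Function('t')(U) = Mul(-2, Add(Add(Pow(U, 2), Mul(-3, U)), U)) = Mul(-2, Add(Pow(U, 2), Mul(-2, U))) = Add(Mul(-2, Pow(U, 2)), Mul(4, U)))
r = Rational(-8303917, 1572909) (r = Add(-4, Mul(Rational(1, 3), Mul(2012281, Pow(Add(697, Mul(-750, 700)), -1)))) = Add(-4, Mul(Rational(1, 3), Mul(2012281, Pow(Add(697, -525000), -1)))) = Add(-4, Mul(Rational(1, 3), Mul(2012281, Pow(-524303, -1)))) = Add(-4, Mul(Rational(1, 3), Mul(2012281, Rational(-1, 524303)))) = Add(-4, Mul(Rational(1, 3), Rational(-2012281, 524303))) = Add(-4, Rational(-2012281, 1572909)) = Rational(-8303917, 1572909) ≈ -5.2793)
Add(r, Function('t')(I)) = Add(Rational(-8303917, 1572909), Mul(2, 629, Add(2, Mul(-1, 629)))) = Add(Rational(-8303917, 1572909), Mul(2, 629, Add(2, -629))) = Add(Rational(-8303917, 1572909), Mul(2, 629, -627)) = Add(Rational(-8303917, 1572909), -788766) = Rational(-1240665444211, 1572909)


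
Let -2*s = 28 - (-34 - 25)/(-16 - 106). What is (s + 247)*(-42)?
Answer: -1195131/122 ≈ -9796.2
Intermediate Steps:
s = -3357/244 (s = -(28 - (-34 - 25)/(-16 - 106))/2 = -(28 - (-59)/(-122))/2 = -(28 - (-59)*(-1)/122)/2 = -(28 - 1*59/122)/2 = -(28 - 59/122)/2 = -½*3357/122 = -3357/244 ≈ -13.758)
(s + 247)*(-42) = (-3357/244 + 247)*(-42) = (56911/244)*(-42) = -1195131/122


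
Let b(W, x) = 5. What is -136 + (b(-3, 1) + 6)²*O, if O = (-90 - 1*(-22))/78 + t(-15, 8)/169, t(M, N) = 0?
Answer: -9418/39 ≈ -241.49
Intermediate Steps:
O = -34/39 (O = (-90 - 1*(-22))/78 + 0/169 = (-90 + 22)*(1/78) + 0*(1/169) = -68*1/78 + 0 = -34/39 + 0 = -34/39 ≈ -0.87179)
-136 + (b(-3, 1) + 6)²*O = -136 + (5 + 6)²*(-34/39) = -136 + 11²*(-34/39) = -136 + 121*(-34/39) = -136 - 4114/39 = -9418/39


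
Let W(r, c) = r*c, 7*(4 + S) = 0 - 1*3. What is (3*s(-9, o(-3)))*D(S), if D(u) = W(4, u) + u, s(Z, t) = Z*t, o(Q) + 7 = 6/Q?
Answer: -37665/7 ≈ -5380.7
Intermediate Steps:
o(Q) = -7 + 6/Q
S = -31/7 (S = -4 + (0 - 1*3)/7 = -4 + (0 - 3)/7 = -4 + (⅐)*(-3) = -4 - 3/7 = -31/7 ≈ -4.4286)
W(r, c) = c*r
D(u) = 5*u (D(u) = u*4 + u = 4*u + u = 5*u)
(3*s(-9, o(-3)))*D(S) = (3*(-9*(-7 + 6/(-3))))*(5*(-31/7)) = (3*(-9*(-7 + 6*(-⅓))))*(-155/7) = (3*(-9*(-7 - 2)))*(-155/7) = (3*(-9*(-9)))*(-155/7) = (3*81)*(-155/7) = 243*(-155/7) = -37665/7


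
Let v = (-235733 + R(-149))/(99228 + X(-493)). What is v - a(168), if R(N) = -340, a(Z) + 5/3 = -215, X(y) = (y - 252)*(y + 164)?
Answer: 223108231/1032999 ≈ 215.98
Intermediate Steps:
X(y) = (-252 + y)*(164 + y)
a(Z) = -650/3 (a(Z) = -5/3 - 215 = -650/3)
v = -236073/344333 (v = (-235733 - 340)/(99228 + (-41328 + (-493)² - 88*(-493))) = -236073/(99228 + (-41328 + 243049 + 43384)) = -236073/(99228 + 245105) = -236073/344333 ≈ -0.68559)
v - a(168) = -236073/344333 - 1*(-650/3) = -236073/344333 + 650/3 = 223108231/1032999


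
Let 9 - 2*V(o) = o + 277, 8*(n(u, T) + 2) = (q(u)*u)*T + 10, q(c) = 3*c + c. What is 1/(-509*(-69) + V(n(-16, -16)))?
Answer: 8/288091 ≈ 2.7769e-5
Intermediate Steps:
q(c) = 4*c
n(u, T) = -¾ + T*u²/2 (n(u, T) = -2 + (((4*u)*u)*T + 10)/8 = -2 + ((4*u²)*T + 10)/8 = -2 + (4*T*u² + 10)/8 = -2 + (10 + 4*T*u²)/8 = -2 + (5/4 + T*u²/2) = -¾ + T*u²/2)
V(o) = -134 - o/2 (V(o) = 9/2 - (o + 277)/2 = 9/2 - (277 + o)/2 = 9/2 + (-277/2 - o/2) = -134 - o/2)
1/(-509*(-69) + V(n(-16, -16))) = 1/(-509*(-69) + (-134 - (-¾ + (½)*(-16)*(-16)²)/2)) = 1/(35121 + (-134 - (-¾ + (½)*(-16)*256)/2)) = 1/(35121 + (-134 - (-¾ - 2048)/2)) = 1/(35121 + (-134 - ½*(-8195/4))) = 1/(35121 + (-134 + 8195/8)) = 1/(35121 + 7123/8) = 1/(288091/8) = 8/288091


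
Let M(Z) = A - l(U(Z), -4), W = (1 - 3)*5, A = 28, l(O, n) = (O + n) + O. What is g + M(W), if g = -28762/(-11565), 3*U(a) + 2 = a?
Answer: 491362/11565 ≈ 42.487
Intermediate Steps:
U(a) = -⅔ + a/3
l(O, n) = n + 2*O
g = 28762/11565 (g = -28762*(-1/11565) = 28762/11565 ≈ 2.4870)
W = -10 (W = -2*5 = -10)
M(Z) = 100/3 - 2*Z/3 (M(Z) = 28 - (-4 + 2*(-⅔ + Z/3)) = 28 - (-4 + (-4/3 + 2*Z/3)) = 28 - (-16/3 + 2*Z/3) = 28 + (16/3 - 2*Z/3) = 100/3 - 2*Z/3)
g + M(W) = 28762/11565 + (100/3 - ⅔*(-10)) = 28762/11565 + (100/3 + 20/3) = 28762/11565 + 40 = 491362/11565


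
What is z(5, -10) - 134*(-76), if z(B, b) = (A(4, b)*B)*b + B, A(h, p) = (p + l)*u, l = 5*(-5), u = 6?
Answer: 20689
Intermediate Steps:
l = -25
A(h, p) = -150 + 6*p (A(h, p) = (p - 25)*6 = (-25 + p)*6 = -150 + 6*p)
z(B, b) = B + B*b*(-150 + 6*b) (z(B, b) = ((-150 + 6*b)*B)*b + B = (B*(-150 + 6*b))*b + B = B*b*(-150 + 6*b) + B = B + B*b*(-150 + 6*b))
z(5, -10) - 134*(-76) = 5*(1 + 6*(-10)*(-25 - 10)) - 134*(-76) = 5*(1 + 6*(-10)*(-35)) + 10184 = 5*(1 + 2100) + 10184 = 5*2101 + 10184 = 10505 + 10184 = 20689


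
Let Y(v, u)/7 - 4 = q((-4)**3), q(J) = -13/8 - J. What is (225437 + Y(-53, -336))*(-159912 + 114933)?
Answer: -81286633527/8 ≈ -1.0161e+10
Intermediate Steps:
q(J) = -13/8 - J (q(J) = -13*1/8 - J = -13/8 - J)
Y(v, u) = 3717/8 (Y(v, u) = 28 + 7*(-13/8 - 1*(-4)**3) = 28 + 7*(-13/8 - 1*(-64)) = 28 + 7*(-13/8 + 64) = 28 + 7*(499/8) = 28 + 3493/8 = 3717/8)
(225437 + Y(-53, -336))*(-159912 + 114933) = (225437 + 3717/8)*(-159912 + 114933) = (1807213/8)*(-44979) = -81286633527/8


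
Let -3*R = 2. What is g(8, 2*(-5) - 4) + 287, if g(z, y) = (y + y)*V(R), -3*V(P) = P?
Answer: 2527/9 ≈ 280.78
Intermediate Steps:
R = -2/3 (R = -1/3*2 = -2/3 ≈ -0.66667)
V(P) = -P/3
g(z, y) = 4*y/9 (g(z, y) = (y + y)*(-1/3*(-2/3)) = (2*y)*(2/9) = 4*y/9)
g(8, 2*(-5) - 4) + 287 = 4*(2*(-5) - 4)/9 + 287 = 4*(-10 - 4)/9 + 287 = (4/9)*(-14) + 287 = -56/9 + 287 = 2527/9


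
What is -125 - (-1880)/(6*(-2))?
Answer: -845/3 ≈ -281.67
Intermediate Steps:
-125 - (-1880)/(6*(-2)) = -125 - (-1880)/(-12) = -125 - (-1880)*(-1)/12 = -125 - 20*47/6 = -125 - 470/3 = -845/3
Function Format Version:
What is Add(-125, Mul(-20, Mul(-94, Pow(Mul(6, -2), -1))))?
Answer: Rational(-845, 3) ≈ -281.67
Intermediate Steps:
Add(-125, Mul(-20, Mul(-94, Pow(Mul(6, -2), -1)))) = Add(-125, Mul(-20, Mul(-94, Pow(-12, -1)))) = Add(-125, Mul(-20, Mul(-94, Rational(-1, 12)))) = Add(-125, Mul(-20, Rational(47, 6))) = Add(-125, Rational(-470, 3)) = Rational(-845, 3)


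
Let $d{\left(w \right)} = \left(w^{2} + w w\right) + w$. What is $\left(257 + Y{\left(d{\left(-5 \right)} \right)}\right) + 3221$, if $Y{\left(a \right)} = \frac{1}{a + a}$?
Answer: $\frac{313021}{90} \approx 3478.0$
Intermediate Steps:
$d{\left(w \right)} = w + 2 w^{2}$ ($d{\left(w \right)} = \left(w^{2} + w^{2}\right) + w = 2 w^{2} + w = w + 2 w^{2}$)
$Y{\left(a \right)} = \frac{1}{2 a}$
$\left(257 + Y{\left(d{\left(-5 \right)} \right)}\right) + 3221 = \left(257 + \frac{1}{2 \left(- 5 \left(1 + 2 \left(-5\right)\right)\right)}\right) + 3221 = \left(257 + \frac{1}{2 \left(- 5 \left(1 - 10\right)\right)}\right) + 3221 = \left(257 + \frac{1}{2 \left(\left(-5\right) \left(-9\right)\right)}\right) + 3221 = \left(257 + \frac{1}{2 \cdot 45}\right) + 3221 = \left(257 + \frac{1}{2} \cdot \frac{1}{45}\right) + 3221 = \left(257 + \frac{1}{90}\right) + 3221 = \frac{23131}{90} + 3221 = \frac{313021}{90}$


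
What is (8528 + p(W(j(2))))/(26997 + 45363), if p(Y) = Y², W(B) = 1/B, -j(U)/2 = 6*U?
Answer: 4912129/41679360 ≈ 0.11786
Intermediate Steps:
j(U) = -12*U
W(B) = 1/B
(8528 + p(W(j(2))))/(26997 + 45363) = (8528 + (1/(-12*2))²)/(26997 + 45363) = (8528 + (1/(-24))²)/72360 = (8528 + (-1/24)²)*(1/72360) = (8528 + 1/576)*(1/72360) = (4912129/576)*(1/72360) = 4912129/41679360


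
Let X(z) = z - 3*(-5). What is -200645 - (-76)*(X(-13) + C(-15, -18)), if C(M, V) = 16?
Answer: -199277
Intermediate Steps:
X(z) = 15 + z (X(z) = z + 15 = 15 + z)
-200645 - (-76)*(X(-13) + C(-15, -18)) = -200645 - (-76)*((15 - 13) + 16) = -200645 - (-76)*(2 + 16) = -200645 - (-76)*18 = -200645 - 1*(-1368) = -200645 + 1368 = -199277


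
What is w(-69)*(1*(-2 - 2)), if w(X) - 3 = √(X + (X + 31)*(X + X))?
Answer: -12 - 60*√23 ≈ -299.75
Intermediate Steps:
w(X) = 3 + √(X + 2*X*(31 + X)) (w(X) = 3 + √(X + (X + 31)*(X + X)) = 3 + √(X + (31 + X)*(2*X)) = 3 + √(X + 2*X*(31 + X)))
w(-69)*(1*(-2 - 2)) = (3 + √(-69*(63 + 2*(-69))))*(1*(-2 - 2)) = (3 + √(-69*(63 - 138)))*(1*(-4)) = (3 + √(-69*(-75)))*(-4) = (3 + √5175)*(-4) = (3 + 15*√23)*(-4) = -12 - 60*√23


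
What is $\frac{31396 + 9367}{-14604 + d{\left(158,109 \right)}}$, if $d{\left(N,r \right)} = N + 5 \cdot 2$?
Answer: $- \frac{40763}{14436} \approx -2.8237$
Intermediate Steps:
$d{\left(N,r \right)} = 10 + N$ ($d{\left(N,r \right)} = N + 10 = 10 + N$)
$\frac{31396 + 9367}{-14604 + d{\left(158,109 \right)}} = \frac{31396 + 9367}{-14604 + \left(10 + 158\right)} = \frac{40763}{-14604 + 168} = \frac{40763}{-14436} = 40763 \left(- \frac{1}{14436}\right) = - \frac{40763}{14436}$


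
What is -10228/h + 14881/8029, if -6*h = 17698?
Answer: 378043805/71048621 ≈ 5.3209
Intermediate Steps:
h = -8849/3 (h = -⅙*17698 = -8849/3 ≈ -2949.7)
-10228/h + 14881/8029 = -10228/(-8849/3) + 14881/8029 = -10228*(-3/8849) + 14881*(1/8029) = 30684/8849 + 14881/8029 = 378043805/71048621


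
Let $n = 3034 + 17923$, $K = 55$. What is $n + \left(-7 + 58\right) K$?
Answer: $23762$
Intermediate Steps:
$n = 20957$
$n + \left(-7 + 58\right) K = 20957 + \left(-7 + 58\right) 55 = 20957 + 51 \cdot 55 = 20957 + 2805 = 23762$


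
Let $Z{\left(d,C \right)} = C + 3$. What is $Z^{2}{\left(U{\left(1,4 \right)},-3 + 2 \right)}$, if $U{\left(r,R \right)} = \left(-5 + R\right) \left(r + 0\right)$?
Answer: $4$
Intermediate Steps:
$U{\left(r,R \right)} = r \left(-5 + R\right)$ ($U{\left(r,R \right)} = \left(-5 + R\right) r = r \left(-5 + R\right)$)
$Z{\left(d,C \right)} = 3 + C$
$Z^{2}{\left(U{\left(1,4 \right)},-3 + 2 \right)} = \left(3 + \left(-3 + 2\right)\right)^{2} = \left(3 - 1\right)^{2} = 2^{2} = 4$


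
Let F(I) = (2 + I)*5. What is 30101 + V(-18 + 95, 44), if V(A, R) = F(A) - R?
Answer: 30452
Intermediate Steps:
F(I) = 10 + 5*I
V(A, R) = 10 - R + 5*A (V(A, R) = (10 + 5*A) - R = 10 - R + 5*A)
30101 + V(-18 + 95, 44) = 30101 + (10 - 1*44 + 5*(-18 + 95)) = 30101 + (10 - 44 + 5*77) = 30101 + (10 - 44 + 385) = 30101 + 351 = 30452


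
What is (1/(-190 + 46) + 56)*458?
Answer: 1846427/72 ≈ 25645.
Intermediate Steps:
(1/(-190 + 46) + 56)*458 = (1/(-144) + 56)*458 = (-1/144 + 56)*458 = (8063/144)*458 = 1846427/72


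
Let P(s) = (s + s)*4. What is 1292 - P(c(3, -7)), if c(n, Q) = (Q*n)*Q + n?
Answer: 92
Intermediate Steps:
c(n, Q) = n + n*Q**2 (c(n, Q) = n*Q**2 + n = n + n*Q**2)
P(s) = 8*s (P(s) = (2*s)*4 = 8*s)
1292 - P(c(3, -7)) = 1292 - 8*3*(1 + (-7)**2) = 1292 - 8*3*(1 + 49) = 1292 - 8*3*50 = 1292 - 8*150 = 1292 - 1*1200 = 1292 - 1200 = 92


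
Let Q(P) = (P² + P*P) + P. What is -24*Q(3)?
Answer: -504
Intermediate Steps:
Q(P) = P + 2*P² (Q(P) = (P² + P²) + P = 2*P² + P = P + 2*P²)
-24*Q(3) = -72*(1 + 2*3) = -72*(1 + 6) = -72*7 = -24*21 = -504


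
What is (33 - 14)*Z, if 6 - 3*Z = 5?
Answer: 19/3 ≈ 6.3333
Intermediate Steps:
Z = 1/3 (Z = 2 - 1/3*5 = 2 - 5/3 = 1/3 ≈ 0.33333)
(33 - 14)*Z = (33 - 14)*(1/3) = 19*(1/3) = 19/3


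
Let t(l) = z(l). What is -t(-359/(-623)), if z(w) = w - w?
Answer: 0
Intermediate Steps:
z(w) = 0
t(l) = 0
-t(-359/(-623)) = -1*0 = 0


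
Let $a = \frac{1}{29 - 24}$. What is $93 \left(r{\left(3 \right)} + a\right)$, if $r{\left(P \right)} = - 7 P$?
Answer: $- \frac{9672}{5} \approx -1934.4$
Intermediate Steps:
$a = \frac{1}{5} \approx 0.2$
$93 \left(r{\left(3 \right)} + a\right) = 93 \left(\left(-7\right) 3 + \frac{1}{5}\right) = 93 \left(-21 + \frac{1}{5}\right) = 93 \left(- \frac{104}{5}\right) = - \frac{9672}{5}$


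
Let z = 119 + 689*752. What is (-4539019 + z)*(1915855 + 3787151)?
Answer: -22930486840632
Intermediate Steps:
z = 518247 (z = 119 + 518128 = 518247)
(-4539019 + z)*(1915855 + 3787151) = (-4539019 + 518247)*(1915855 + 3787151) = -4020772*5703006 = -22930486840632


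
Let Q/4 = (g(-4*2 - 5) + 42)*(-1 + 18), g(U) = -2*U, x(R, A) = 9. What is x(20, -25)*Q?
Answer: 41616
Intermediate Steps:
Q = 4624 (Q = 4*((-2*(-4*2 - 5) + 42)*(-1 + 18)) = 4*((-2*(-8 - 5) + 42)*17) = 4*((-2*(-13) + 42)*17) = 4*((26 + 42)*17) = 4*(68*17) = 4*1156 = 4624)
x(20, -25)*Q = 9*4624 = 41616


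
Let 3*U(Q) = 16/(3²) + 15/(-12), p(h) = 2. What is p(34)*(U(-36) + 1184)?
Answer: 127891/54 ≈ 2368.4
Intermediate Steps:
U(Q) = 19/108 (U(Q) = (16/(3²) + 15/(-12))/3 = (16/9 + 15*(-1/12))/3 = (16*(⅑) - 5/4)/3 = (16/9 - 5/4)/3 = (⅓)*(19/36) = 19/108)
p(34)*(U(-36) + 1184) = 2*(19/108 + 1184) = 2*(127891/108) = 127891/54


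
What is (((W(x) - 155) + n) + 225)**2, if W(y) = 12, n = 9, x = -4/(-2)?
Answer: 8281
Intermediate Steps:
x = 2 (x = -4*(-1/2) = 2)
(((W(x) - 155) + n) + 225)**2 = (((12 - 155) + 9) + 225)**2 = ((-143 + 9) + 225)**2 = (-134 + 225)**2 = 91**2 = 8281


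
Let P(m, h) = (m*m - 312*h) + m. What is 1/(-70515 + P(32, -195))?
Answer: -1/8619 ≈ -0.00011602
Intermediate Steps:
P(m, h) = m + m² - 312*h (P(m, h) = (m² - 312*h) + m = m + m² - 312*h)
1/(-70515 + P(32, -195)) = 1/(-70515 + (32 + 32² - 312*(-195))) = 1/(-70515 + (32 + 1024 + 60840)) = 1/(-70515 + 61896) = 1/(-8619) = -1/8619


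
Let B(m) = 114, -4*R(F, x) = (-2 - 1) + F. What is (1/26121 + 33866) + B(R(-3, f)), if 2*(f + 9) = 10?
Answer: 887591581/26121 ≈ 33980.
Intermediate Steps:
f = -4 (f = -9 + (½)*10 = -9 + 5 = -4)
R(F, x) = ¾ - F/4 (R(F, x) = -((-2 - 1) + F)/4 = -(-3 + F)/4 = ¾ - F/4)
(1/26121 + 33866) + B(R(-3, f)) = (1/26121 + 33866) + 114 = 884613787/26121 + 114 = 887591581/26121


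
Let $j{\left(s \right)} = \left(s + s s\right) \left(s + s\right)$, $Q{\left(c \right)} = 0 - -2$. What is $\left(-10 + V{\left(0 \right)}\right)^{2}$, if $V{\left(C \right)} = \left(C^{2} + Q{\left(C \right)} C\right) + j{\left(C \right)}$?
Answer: $100$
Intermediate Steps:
$Q{\left(c \right)} = 2$ ($Q{\left(c \right)} = 0 + 2 = 2$)
$j{\left(s \right)} = 2 s \left(s + s^{2}\right)$ ($j{\left(s \right)} = \left(s + s^{2}\right) 2 s = 2 s \left(s + s^{2}\right)$)
$V{\left(C \right)} = C^{2} + 2 C + 2 C^{2} \left(1 + C\right)$ ($V{\left(C \right)} = \left(C^{2} + 2 C\right) + 2 C^{2} \left(1 + C\right) = C^{2} + 2 C + 2 C^{2} \left(1 + C\right)$)
$\left(-10 + V{\left(0 \right)}\right)^{2} = \left(-10 + 0 \left(2 + 0 + 2 \cdot 0 \left(1 + 0\right)\right)\right)^{2} = \left(-10 + 0 \left(2 + 0 + 2 \cdot 0 \cdot 1\right)\right)^{2} = \left(-10 + 0 \left(2 + 0 + 0\right)\right)^{2} = \left(-10 + 0 \cdot 2\right)^{2} = \left(-10 + 0\right)^{2} = \left(-10\right)^{2} = 100$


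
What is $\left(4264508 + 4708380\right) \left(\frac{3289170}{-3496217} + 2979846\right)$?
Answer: $\frac{93481206750251093856}{3496217} \approx 2.6738 \cdot 10^{13}$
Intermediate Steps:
$\left(4264508 + 4708380\right) \left(\frac{3289170}{-3496217} + 2979846\right) = 8972888 \left(3289170 \left(- \frac{1}{3496217}\right) + 2979846\right) = 8972888 \left(- \frac{3289170}{3496217} + 2979846\right) = 8972888 \cdot \frac{10418184953412}{3496217} = \frac{93481206750251093856}{3496217}$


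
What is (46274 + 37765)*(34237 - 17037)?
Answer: 1445470800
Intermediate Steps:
(46274 + 37765)*(34237 - 17037) = 84039*17200 = 1445470800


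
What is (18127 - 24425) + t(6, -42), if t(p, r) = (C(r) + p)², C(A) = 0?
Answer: -6262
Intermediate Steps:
t(p, r) = p² (t(p, r) = (0 + p)² = p²)
(18127 - 24425) + t(6, -42) = (18127 - 24425) + 6² = -6298 + 36 = -6262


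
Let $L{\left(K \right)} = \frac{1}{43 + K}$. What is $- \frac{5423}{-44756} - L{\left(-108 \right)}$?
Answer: $\frac{397251}{2909140} \approx 0.13655$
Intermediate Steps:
$- \frac{5423}{-44756} - L{\left(-108 \right)} = - \frac{5423}{-44756} - \frac{1}{43 - 108} = \left(-5423\right) \left(- \frac{1}{44756}\right) - \frac{1}{-65} = \frac{5423}{44756} - - \frac{1}{65} = \frac{5423}{44756} + \frac{1}{65} = \frac{397251}{2909140}$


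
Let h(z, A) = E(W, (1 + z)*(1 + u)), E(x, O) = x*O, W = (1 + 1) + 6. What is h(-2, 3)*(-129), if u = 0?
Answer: 1032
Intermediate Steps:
W = 8 (W = 2 + 6 = 8)
E(x, O) = O*x
h(z, A) = 8 + 8*z (h(z, A) = ((1 + z)*(1 + 0))*8 = ((1 + z)*1)*8 = (1 + z)*8 = 8 + 8*z)
h(-2, 3)*(-129) = (8 + 8*(-2))*(-129) = (8 - 16)*(-129) = -8*(-129) = 1032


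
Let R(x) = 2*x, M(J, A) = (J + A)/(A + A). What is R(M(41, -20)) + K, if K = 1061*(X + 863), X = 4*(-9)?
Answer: 17548919/20 ≈ 8.7745e+5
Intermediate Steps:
X = -36
M(J, A) = (A + J)/(2*A) (M(J, A) = (A + J)/((2*A)) = (A + J)*(1/(2*A)) = (A + J)/(2*A))
K = 877447 (K = 1061*(-36 + 863) = 1061*827 = 877447)
R(M(41, -20)) + K = 2*((1/2)*(-20 + 41)/(-20)) + 877447 = 2*((1/2)*(-1/20)*21) + 877447 = 2*(-21/40) + 877447 = -21/20 + 877447 = 17548919/20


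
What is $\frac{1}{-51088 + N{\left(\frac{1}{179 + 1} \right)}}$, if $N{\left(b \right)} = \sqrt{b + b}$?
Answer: $- \frac{4597920}{234898536959} - \frac{3 \sqrt{10}}{234898536959} \approx -1.9574 \cdot 10^{-5}$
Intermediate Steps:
$N{\left(b \right)} = \sqrt{2} \sqrt{b}$ ($N{\left(b \right)} = \sqrt{2 b} = \sqrt{2} \sqrt{b}$)
$\frac{1}{-51088 + N{\left(\frac{1}{179 + 1} \right)}} = \frac{1}{-51088 + \sqrt{2} \sqrt{\frac{1}{179 + 1}}} = \frac{1}{-51088 + \sqrt{2} \sqrt{\frac{1}{180}}} = \frac{1}{-51088 + \frac{\sqrt{2}}{6 \sqrt{5}}} = \frac{1}{-51088 + \sqrt{2} \frac{\sqrt{5}}{30}} = \frac{1}{-51088 + \frac{\sqrt{10}}{30}}$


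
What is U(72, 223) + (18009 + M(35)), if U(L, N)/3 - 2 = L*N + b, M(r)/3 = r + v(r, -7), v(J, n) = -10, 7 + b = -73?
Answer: 66018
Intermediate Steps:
b = -80 (b = -7 - 73 = -80)
M(r) = -30 + 3*r (M(r) = 3*(r - 10) = 3*(-10 + r) = -30 + 3*r)
U(L, N) = -234 + 3*L*N (U(L, N) = 6 + 3*(L*N - 80) = 6 + 3*(-80 + L*N) = 6 + (-240 + 3*L*N) = -234 + 3*L*N)
U(72, 223) + (18009 + M(35)) = (-234 + 3*72*223) + (18009 + (-30 + 3*35)) = (-234 + 48168) + (18009 + (-30 + 105)) = 47934 + (18009 + 75) = 47934 + 18084 = 66018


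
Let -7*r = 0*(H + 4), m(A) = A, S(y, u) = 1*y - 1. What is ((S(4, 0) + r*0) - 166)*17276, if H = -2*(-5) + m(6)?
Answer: -2815988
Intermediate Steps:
S(y, u) = -1 + y (S(y, u) = y - 1 = -1 + y)
H = 16 (H = -2*(-5) + 6 = 10 + 6 = 16)
r = 0 (r = -0*(16 + 4) = -0*20 = -⅐*0 = 0)
((S(4, 0) + r*0) - 166)*17276 = (((-1 + 4) + 0*0) - 166)*17276 = ((3 + 0) - 166)*17276 = (3 - 166)*17276 = -163*17276 = -2815988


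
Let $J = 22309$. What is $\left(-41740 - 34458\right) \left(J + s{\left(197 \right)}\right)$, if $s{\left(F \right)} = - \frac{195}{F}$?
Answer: $- \frac{334865674244}{197} \approx -1.6998 \cdot 10^{9}$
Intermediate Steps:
$\left(-41740 - 34458\right) \left(J + s{\left(197 \right)}\right) = \left(-41740 - 34458\right) \left(22309 - \frac{195}{197}\right) = - 76198 \left(22309 - \frac{195}{197}\right) = \left(-76198\right) \frac{4394678}{197} = - \frac{334865674244}{197}$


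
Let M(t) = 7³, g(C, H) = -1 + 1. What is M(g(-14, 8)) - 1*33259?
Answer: -32916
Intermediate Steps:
g(C, H) = 0
M(t) = 343
M(g(-14, 8)) - 1*33259 = 343 - 1*33259 = 343 - 33259 = -32916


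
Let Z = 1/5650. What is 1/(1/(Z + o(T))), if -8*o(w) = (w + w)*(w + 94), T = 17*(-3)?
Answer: 6195227/11300 ≈ 548.25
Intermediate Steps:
T = -51
o(w) = -w*(94 + w)/4 (o(w) = -(w + w)*(w + 94)/8 = -2*w*(94 + w)/8 = -w*(94 + w)/4)
Z = 1/5650 ≈ 0.00017699
1/(1/(Z + o(T))) = 1/(1/(1/5650 - ¼*(-51)*(94 - 51))) = 1/(1/(1/5650 - ¼*(-51)*43)) = 1/(1/(1/5650 + 2193/4)) = 1/(1/(6195227/11300)) = 1/(11300/6195227) = 6195227/11300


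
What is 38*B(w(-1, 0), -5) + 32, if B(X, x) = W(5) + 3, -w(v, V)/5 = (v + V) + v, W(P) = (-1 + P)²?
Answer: 754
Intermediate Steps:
w(v, V) = -10*v - 5*V (w(v, V) = -5*((v + V) + v) = -5*((V + v) + v) = -5*(V + 2*v) = -10*v - 5*V)
B(X, x) = 19 (B(X, x) = (-1 + 5)² + 3 = 4² + 3 = 16 + 3 = 19)
38*B(w(-1, 0), -5) + 32 = 38*19 + 32 = 722 + 32 = 754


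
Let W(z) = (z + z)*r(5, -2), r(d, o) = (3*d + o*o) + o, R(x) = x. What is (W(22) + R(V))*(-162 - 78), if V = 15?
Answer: -183120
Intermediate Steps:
r(d, o) = o + o**2 + 3*d (r(d, o) = (3*d + o**2) + o = (o**2 + 3*d) + o = o + o**2 + 3*d)
W(z) = 34*z (W(z) = (z + z)*(-2 + (-2)**2 + 3*5) = (2*z)*(-2 + 4 + 15) = (2*z)*17 = 34*z)
(W(22) + R(V))*(-162 - 78) = (34*22 + 15)*(-162 - 78) = (748 + 15)*(-240) = 763*(-240) = -183120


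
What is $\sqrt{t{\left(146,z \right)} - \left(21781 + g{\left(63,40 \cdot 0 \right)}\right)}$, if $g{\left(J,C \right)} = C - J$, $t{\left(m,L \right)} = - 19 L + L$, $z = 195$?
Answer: $2 i \sqrt{6307} \approx 158.83 i$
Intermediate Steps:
$t{\left(m,L \right)} = - 18 L$
$\sqrt{t{\left(146,z \right)} - \left(21781 + g{\left(63,40 \cdot 0 \right)}\right)} = \sqrt{\left(-18\right) 195 - \left(21781 + 0 - 63\right)} = \sqrt{-3510 - 21718} = \sqrt{-25228} = 2 i \sqrt{6307}$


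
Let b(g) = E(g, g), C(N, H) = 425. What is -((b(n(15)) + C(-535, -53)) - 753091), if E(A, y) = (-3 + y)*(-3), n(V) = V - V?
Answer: 752657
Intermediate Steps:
n(V) = 0
E(A, y) = 9 - 3*y
b(g) = 9 - 3*g
-((b(n(15)) + C(-535, -53)) - 753091) = -(((9 - 3*0) + 425) - 753091) = -(((9 + 0) + 425) - 753091) = -((9 + 425) - 753091) = -(434 - 753091) = -1*(-752657) = 752657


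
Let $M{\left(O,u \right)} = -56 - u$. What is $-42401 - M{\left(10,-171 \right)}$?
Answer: $-42516$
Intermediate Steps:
$-42401 - M{\left(10,-171 \right)} = -42401 - \left(-56 - -171\right) = -42401 - \left(-56 + 171\right) = -42401 - 115 = -42516$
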